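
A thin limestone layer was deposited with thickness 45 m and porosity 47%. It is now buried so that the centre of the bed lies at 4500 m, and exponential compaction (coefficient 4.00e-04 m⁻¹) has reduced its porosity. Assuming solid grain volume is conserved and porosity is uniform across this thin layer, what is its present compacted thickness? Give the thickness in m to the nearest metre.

26 m

Working in km (1 km = 1000 m; c in km⁻¹ = c in m⁻¹ × 1000):
Porosity at 4.5 km: phi = 0.47·exp(−0.4×4.5) = 0.0777
Solid-volume conservation: h(1−phi) = h₀(1−phi₀) ⇒ h = h₀·(1−phi₀)/(1−phi)
h = 0.045 × (1 − 0.47)/(1 − 0.0777) = 0.045 × 0.5746 = 0.0259 km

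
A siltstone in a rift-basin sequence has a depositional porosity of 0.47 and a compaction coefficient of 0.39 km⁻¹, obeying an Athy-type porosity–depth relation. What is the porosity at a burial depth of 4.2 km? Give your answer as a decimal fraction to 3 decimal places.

0.091

phi = phi₀·exp(−k·d) = 0.47 × exp(−0.39 × 4.2) = 0.47 × exp(−1.638)
  = 0.47 × 0.1944 = 0.0914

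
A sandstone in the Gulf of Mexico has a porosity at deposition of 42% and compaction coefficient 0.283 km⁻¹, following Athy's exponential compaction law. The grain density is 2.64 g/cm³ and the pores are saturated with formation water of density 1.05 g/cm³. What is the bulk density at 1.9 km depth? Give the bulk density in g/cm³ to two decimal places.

2.25 g/cm³

Porosity at depth: φ = 0.42·exp(−0.283×1.9) = 0.42×0.5841 = 0.2453
Bulk density: ρ_b = (1−φ)ρ_g + φ·ρ_f = 0.7547×2.64 + 0.2453×1.05
       = 1.992 + 0.258 = 2.250 g/cm³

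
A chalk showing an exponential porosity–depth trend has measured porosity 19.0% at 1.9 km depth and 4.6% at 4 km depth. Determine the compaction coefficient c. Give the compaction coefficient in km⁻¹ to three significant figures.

Athy: phi(d) = phi₀ e^(−cd) ⇒ phi₁/phi₂ = e^{c(d₂−d₁)} ⇒ c = ln(phi₁/phi₂)/(d₂−d₁)
c = ln(0.19/0.046) / (4 − 1.9) = ln(4.13) / 2.1 = 1.4184 / 2.1 = 0.6754 km⁻¹

0.675 km⁻¹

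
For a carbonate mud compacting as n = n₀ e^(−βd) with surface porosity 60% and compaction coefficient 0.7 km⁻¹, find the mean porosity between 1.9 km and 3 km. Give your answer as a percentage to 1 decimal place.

11.1%

⟨n⟩ = (1/(d₂−d₁)) ∫ n₀ e^(−βd) dd = n₀·(e^(−β·d₁) − e^(−β·d₂)) / (β·(d₂−d₁))
e^(−0.7×1.9) = 0.2645; e^(−0.7×3) = 0.1225
⟨n⟩ = 0.6 × (0.2645 − 0.1225) / (0.7 × 1.1) = 0.6 × 0.1844 = 0.1107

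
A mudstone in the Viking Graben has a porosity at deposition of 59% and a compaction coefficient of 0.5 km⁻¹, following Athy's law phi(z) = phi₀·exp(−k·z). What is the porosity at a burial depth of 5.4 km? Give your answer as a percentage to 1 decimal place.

phi = phi₀·exp(−k·z) = 0.59 × exp(−0.5 × 5.4) = 0.59 × exp(−2.7)
  = 0.59 × 0.0672 = 0.0397

4.0%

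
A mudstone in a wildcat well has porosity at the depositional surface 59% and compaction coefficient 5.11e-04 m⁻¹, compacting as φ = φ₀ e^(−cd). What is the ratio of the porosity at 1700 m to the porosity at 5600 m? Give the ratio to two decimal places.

Working in km (1 km = 1000 m; c in km⁻¹ = c in m⁻¹ × 1000):
φ(d₁)/φ(d₂) = e^(−c·d₁)/e^(−c·d₂) = e^{c(d₂−d₁)}
= exp(0.511 × 3.9) = exp(1.993) = 7.3368

7.34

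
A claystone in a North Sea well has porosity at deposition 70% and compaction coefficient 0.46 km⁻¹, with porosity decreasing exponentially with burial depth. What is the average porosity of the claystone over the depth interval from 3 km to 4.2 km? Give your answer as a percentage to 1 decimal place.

13.5%

⟨φ⟩ = (1/(z₂−z₁)) ∫ φ₀ e^(−kz) dz = φ₀·(e^(−k·z₁) − e^(−k·z₂)) / (k·(z₂−z₁))
e^(−0.46×3) = 0.2516; e^(−0.46×4.2) = 0.1449
⟨φ⟩ = 0.7 × (0.2516 − 0.1449) / (0.46 × 1.2) = 0.7 × 0.1933 = 0.1353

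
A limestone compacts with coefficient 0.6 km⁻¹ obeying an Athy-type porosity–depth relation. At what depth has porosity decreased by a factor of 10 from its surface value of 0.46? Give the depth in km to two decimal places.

3.84 km

φ/φ₀ = 1/10 ⇒ exp(−β·d) = 1/10 ⇒ d = ln(10) / β
d = 2.3026 / 0.6 = 3.838 km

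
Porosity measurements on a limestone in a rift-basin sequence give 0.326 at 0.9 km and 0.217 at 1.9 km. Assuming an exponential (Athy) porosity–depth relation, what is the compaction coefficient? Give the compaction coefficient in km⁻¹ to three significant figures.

0.407 km⁻¹

Athy: n(d) = n₀ e^(−βd) ⇒ n₁/n₂ = e^{β(d₂−d₁)} ⇒ β = ln(n₁/n₂)/(d₂−d₁)
β = ln(0.326/0.217) / (1.9 − 0.9) = ln(1.502) / 1 = 0.4070 / 1 = 0.407 km⁻¹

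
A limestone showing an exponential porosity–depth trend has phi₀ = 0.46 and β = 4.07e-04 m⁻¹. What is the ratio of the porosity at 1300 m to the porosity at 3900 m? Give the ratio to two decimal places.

2.88

Working in km (1 km = 1000 m; β in km⁻¹ = β in m⁻¹ × 1000):
phi(d₁)/phi(d₂) = e^(−β·d₁)/e^(−β·d₂) = e^{β(d₂−d₁)}
= exp(0.407 × 2.6) = exp(1.058) = 2.8812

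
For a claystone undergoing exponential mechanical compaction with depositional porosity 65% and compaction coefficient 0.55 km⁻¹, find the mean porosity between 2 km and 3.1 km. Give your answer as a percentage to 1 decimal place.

⟨φ⟩ = (1/(Z₂−Z₁)) ∫ φ₀ e^(−βZ) dZ = φ₀·(e^(−β·Z₁) − e^(−β·Z₂)) / (β·(Z₂−Z₁))
e^(−0.55×2) = 0.3329; e^(−0.55×3.1) = 0.1818
⟨φ⟩ = 0.65 × (0.3329 − 0.1818) / (0.55 × 1.1) = 0.65 × 0.2497 = 0.1623

16.2%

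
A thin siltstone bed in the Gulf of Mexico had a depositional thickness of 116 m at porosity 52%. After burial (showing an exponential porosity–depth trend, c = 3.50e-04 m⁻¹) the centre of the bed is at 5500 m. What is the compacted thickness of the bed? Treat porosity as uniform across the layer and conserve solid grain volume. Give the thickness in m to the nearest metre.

Working in km (1 km = 1000 m; c in km⁻¹ = c in m⁻¹ × 1000):
Porosity at 5.5 km: n = 0.52·exp(−0.35×5.5) = 0.0759
Solid-volume conservation: h(1−n) = h₀(1−n₀) ⇒ h = h₀·(1−n₀)/(1−n)
h = 0.116 × (1 − 0.52)/(1 − 0.0759) = 0.116 × 0.5194 = 0.0603 km

60 m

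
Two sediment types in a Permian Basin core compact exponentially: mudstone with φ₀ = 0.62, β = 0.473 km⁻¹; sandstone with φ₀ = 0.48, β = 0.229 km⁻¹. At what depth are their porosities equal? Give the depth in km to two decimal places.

1.05 km

Set φ₀ₐ e^(−βₐz) = φ₀ᵦ e^(−βᵦz) ⇒ ln(φ₀ₐ/φ₀ᵦ) = (βₐ − βᵦ)·z
z = ln(0.62/0.48) / (0.473 − 0.229) = 0.2559 / 0.244 = 1.049 km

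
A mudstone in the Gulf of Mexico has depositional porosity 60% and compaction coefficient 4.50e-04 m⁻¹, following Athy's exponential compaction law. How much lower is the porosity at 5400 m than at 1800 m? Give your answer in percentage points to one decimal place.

Working in km (1 km = 1000 m; β in km⁻¹ = β in m⁻¹ × 1000):
φ(1.8) = 0.6·e^(−0.45×1.8) = 0.2669
φ(5.4) = 0.6·e^(−0.45×5.4) = 0.0528
Δφ = 0.2669 − 0.0528 = 0.2141

21.4 percentage points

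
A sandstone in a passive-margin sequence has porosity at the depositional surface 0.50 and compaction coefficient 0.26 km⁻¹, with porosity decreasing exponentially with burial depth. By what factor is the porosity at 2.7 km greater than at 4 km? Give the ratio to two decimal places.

1.40

n(d₁)/n(d₂) = e^(−β·d₁)/e^(−β·d₂) = e^{β(d₂−d₁)}
= exp(0.26 × 1.3) = exp(0.338) = 1.4021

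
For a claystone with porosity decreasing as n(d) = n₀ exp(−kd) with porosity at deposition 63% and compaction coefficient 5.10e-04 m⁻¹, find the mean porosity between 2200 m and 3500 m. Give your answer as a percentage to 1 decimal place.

Working in km (1 km = 1000 m; k in km⁻¹ = k in m⁻¹ × 1000):
⟨n⟩ = (1/(d₂−d₁)) ∫ n₀ e^(−kd) dd = n₀·(e^(−k·d₁) − e^(−k·d₂)) / (k·(d₂−d₁))
e^(−0.51×2.2) = 0.3256; e^(−0.51×3.5) = 0.1678
⟨n⟩ = 0.63 × (0.3256 − 0.1678) / (0.51 × 1.3) = 0.63 × 0.2381 = 0.1500

15.0%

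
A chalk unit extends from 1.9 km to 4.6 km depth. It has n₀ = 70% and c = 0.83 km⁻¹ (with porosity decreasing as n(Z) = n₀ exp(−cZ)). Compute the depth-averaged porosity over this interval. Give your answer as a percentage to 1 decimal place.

⟨n⟩ = (1/(Z₂−Z₁)) ∫ n₀ e^(−cZ) dZ = n₀·(e^(−c·Z₁) − e^(−c·Z₂)) / (c·(Z₂−Z₁))
e^(−0.83×1.9) = 0.2066; e^(−0.83×4.6) = 0.0220
⟨n⟩ = 0.7 × (0.2066 − 0.0220) / (0.83 × 2.7) = 0.7 × 0.0824 = 0.0577

5.8%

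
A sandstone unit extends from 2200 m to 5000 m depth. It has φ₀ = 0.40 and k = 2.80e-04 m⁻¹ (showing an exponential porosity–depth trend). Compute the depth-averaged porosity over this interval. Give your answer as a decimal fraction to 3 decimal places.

0.150

Working in km (1 km = 1000 m; k in km⁻¹ = k in m⁻¹ × 1000):
⟨φ⟩ = (1/(z₂−z₁)) ∫ φ₀ e^(−kz) dz = φ₀·(e^(−k·z₁) − e^(−k·z₂)) / (k·(z₂−z₁))
e^(−0.28×2.2) = 0.5401; e^(−0.28×5) = 0.2466
⟨φ⟩ = 0.4 × (0.5401 − 0.2466) / (0.28 × 2.8) = 0.4 × 0.3744 = 0.1497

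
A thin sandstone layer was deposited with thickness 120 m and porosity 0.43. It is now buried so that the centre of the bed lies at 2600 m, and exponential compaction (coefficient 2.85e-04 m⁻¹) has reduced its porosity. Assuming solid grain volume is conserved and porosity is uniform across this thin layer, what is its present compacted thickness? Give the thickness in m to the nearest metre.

86 m

Working in km (1 km = 1000 m; k in km⁻¹ = k in m⁻¹ × 1000):
Porosity at 2.6 km: n = 0.43·exp(−0.285×2.6) = 0.2050
Solid-volume conservation: h(1−n) = h₀(1−n₀) ⇒ h = h₀·(1−n₀)/(1−n)
h = 0.12 × (1 − 0.43)/(1 − 0.2050) = 0.12 × 0.7169 = 0.0860 km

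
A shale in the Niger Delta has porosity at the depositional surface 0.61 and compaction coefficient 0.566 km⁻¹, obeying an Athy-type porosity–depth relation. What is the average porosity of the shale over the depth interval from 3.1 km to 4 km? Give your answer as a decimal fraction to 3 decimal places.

⟨phi⟩ = (1/(z₂−z₁)) ∫ phi₀ e^(−βz) dz = phi₀·(e^(−β·z₁) − e^(−β·z₂)) / (β·(z₂−z₁))
e^(−0.566×3.1) = 0.1730; e^(−0.566×4) = 0.1039
⟨phi⟩ = 0.61 × (0.1730 − 0.1039) / (0.566 × 0.9) = 0.61 × 0.1355 = 0.0827

0.083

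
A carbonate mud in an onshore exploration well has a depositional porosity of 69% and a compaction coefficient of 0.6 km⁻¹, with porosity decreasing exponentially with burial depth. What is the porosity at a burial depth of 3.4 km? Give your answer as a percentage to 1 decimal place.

phi = phi₀·exp(−β·d) = 0.69 × exp(−0.6 × 3.4) = 0.69 × exp(−2.04)
  = 0.69 × 0.1300 = 0.0897

9.0%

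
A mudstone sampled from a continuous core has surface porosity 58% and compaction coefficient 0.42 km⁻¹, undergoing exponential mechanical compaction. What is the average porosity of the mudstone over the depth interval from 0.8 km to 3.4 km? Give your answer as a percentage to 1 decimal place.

⟨n⟩ = (1/(z₂−z₁)) ∫ n₀ e^(−βz) dz = n₀·(e^(−β·z₁) − e^(−β·z₂)) / (β·(z₂−z₁))
e^(−0.42×0.8) = 0.7146; e^(−0.42×3.4) = 0.2398
⟨n⟩ = 0.58 × (0.7146 − 0.2398) / (0.42 × 2.6) = 0.58 × 0.4348 = 0.2522

25.2%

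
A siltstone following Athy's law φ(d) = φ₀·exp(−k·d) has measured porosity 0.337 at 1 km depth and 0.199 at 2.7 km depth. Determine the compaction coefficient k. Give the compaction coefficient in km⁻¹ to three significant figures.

0.310 km⁻¹

Athy: φ(d) = φ₀ e^(−kd) ⇒ φ₁/φ₂ = e^{k(d₂−d₁)} ⇒ k = ln(φ₁/φ₂)/(d₂−d₁)
k = ln(0.337/0.199) / (2.7 − 1) = ln(1.693) / 1.7 = 0.5268 / 1.7 = 0.3099 km⁻¹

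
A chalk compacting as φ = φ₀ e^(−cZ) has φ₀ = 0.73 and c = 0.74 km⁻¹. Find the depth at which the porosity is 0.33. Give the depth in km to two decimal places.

1.07 km

Invert Athy's law: Z = ln(φ₀/φ) / c
Z = ln(0.73/0.33) / 0.74 = ln(2.212) / 0.74 = 0.7940 / 0.74 = 1.073 km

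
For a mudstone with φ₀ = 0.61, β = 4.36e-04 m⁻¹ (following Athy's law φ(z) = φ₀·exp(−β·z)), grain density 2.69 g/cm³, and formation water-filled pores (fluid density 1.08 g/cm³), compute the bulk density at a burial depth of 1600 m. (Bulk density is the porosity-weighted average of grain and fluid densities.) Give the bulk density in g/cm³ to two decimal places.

2.20 g/cm³

Working in km (1 km = 1000 m; β in km⁻¹ = β in m⁻¹ × 1000):
Porosity at depth: φ = 0.61·exp(−0.436×1.6) = 0.61×0.4978 = 0.3036
Bulk density: ρ_b = (1−φ)ρ_g + φ·ρ_f = 0.6964×2.69 + 0.3036×1.08
       = 1.873 + 0.328 = 2.201 g/cm³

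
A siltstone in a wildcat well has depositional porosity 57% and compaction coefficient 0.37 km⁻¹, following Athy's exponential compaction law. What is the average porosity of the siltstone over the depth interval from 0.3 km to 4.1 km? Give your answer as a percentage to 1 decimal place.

27.4%

⟨n⟩ = (1/(Z₂−Z₁)) ∫ n₀ e^(−kZ) dZ = n₀·(e^(−k·Z₁) − e^(−k·Z₂)) / (k·(Z₂−Z₁))
e^(−0.37×0.3) = 0.8949; e^(−0.37×4.1) = 0.2194
⟨n⟩ = 0.57 × (0.8949 − 0.2194) / (0.37 × 3.8) = 0.57 × 0.4805 = 0.2739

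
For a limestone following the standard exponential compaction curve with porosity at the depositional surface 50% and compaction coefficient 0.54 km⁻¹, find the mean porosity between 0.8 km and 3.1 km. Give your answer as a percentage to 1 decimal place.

⟨phi⟩ = (1/(z₂−z₁)) ∫ phi₀ e^(−βz) dz = phi₀·(e^(−β·z₁) − e^(−β·z₂)) / (β·(z₂−z₁))
e^(−0.54×0.8) = 0.6492; e^(−0.54×3.1) = 0.1875
⟨phi⟩ = 0.5 × (0.6492 − 0.1875) / (0.54 × 2.3) = 0.5 × 0.3718 = 0.1859

18.6%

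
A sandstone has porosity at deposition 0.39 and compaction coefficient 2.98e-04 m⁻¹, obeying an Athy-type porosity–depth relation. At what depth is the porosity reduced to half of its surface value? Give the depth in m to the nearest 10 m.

Working in km (1 km = 1000 m; β in km⁻¹ = β in m⁻¹ × 1000):
n/n₀ = 1/2 ⇒ exp(−β·Z) = 1/2 ⇒ Z = ln(2) / β
Z = 0.6931 / 0.298 = 2.326 km

2330 m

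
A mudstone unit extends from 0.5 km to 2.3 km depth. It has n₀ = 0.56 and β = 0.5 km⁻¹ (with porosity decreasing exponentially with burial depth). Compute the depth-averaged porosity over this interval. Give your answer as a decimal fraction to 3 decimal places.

⟨n⟩ = (1/(d₂−d₁)) ∫ n₀ e^(−βd) dd = n₀·(e^(−β·d₁) − e^(−β·d₂)) / (β·(d₂−d₁))
e^(−0.5×0.5) = 0.7788; e^(−0.5×2.3) = 0.3166
⟨n⟩ = 0.56 × (0.7788 − 0.3166) / (0.5 × 1.8) = 0.56 × 0.5135 = 0.2876

0.288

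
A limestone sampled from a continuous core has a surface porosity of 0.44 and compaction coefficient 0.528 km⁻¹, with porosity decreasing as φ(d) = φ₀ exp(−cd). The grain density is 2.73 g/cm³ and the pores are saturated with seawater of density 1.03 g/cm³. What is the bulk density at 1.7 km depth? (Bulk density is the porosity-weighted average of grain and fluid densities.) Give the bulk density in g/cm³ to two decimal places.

Porosity at depth: φ = 0.44·exp(−0.528×1.7) = 0.44×0.4075 = 0.1793
Bulk density: ρ_b = (1−φ)ρ_g + φ·ρ_f = 0.8207×2.73 + 0.1793×1.03
       = 2.240 + 0.185 = 2.425 g/cm³

2.43 g/cm³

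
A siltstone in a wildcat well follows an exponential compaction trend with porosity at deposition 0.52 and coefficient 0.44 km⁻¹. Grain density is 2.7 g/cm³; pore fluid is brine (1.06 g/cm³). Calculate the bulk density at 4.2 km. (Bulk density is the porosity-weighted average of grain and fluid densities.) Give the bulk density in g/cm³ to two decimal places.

Porosity at depth: phi = 0.52·exp(−0.44×4.2) = 0.52×0.1576 = 0.0819
Bulk density: ρ_b = (1−phi)ρ_g + phi·ρ_f = 0.9181×2.7 + 0.0819×1.06
       = 2.479 + 0.087 = 2.566 g/cm³

2.57 g/cm³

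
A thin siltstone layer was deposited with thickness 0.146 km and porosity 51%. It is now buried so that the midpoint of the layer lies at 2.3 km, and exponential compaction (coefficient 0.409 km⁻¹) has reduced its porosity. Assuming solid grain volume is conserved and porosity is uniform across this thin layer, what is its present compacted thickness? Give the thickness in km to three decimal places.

Porosity at 2.3 km: n = 0.51·exp(−0.409×2.3) = 0.1991
Solid-volume conservation: h(1−n) = h₀(1−n₀) ⇒ h = h₀·(1−n₀)/(1−n)
h = 0.146 × (1 − 0.51)/(1 − 0.1991) = 0.146 × 0.6118 = 0.0893 km

0.089 km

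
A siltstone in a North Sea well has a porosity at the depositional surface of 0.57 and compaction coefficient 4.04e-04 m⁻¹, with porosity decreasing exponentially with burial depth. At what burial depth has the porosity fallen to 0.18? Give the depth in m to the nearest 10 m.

Working in km (1 km = 1000 m; k in km⁻¹ = k in m⁻¹ × 1000):
Invert Athy's law: Z = ln(n₀/n) / k
Z = ln(0.57/0.18) / 0.404 = ln(3.167) / 0.404 = 1.1527 / 0.404 = 2.853 km

2850 m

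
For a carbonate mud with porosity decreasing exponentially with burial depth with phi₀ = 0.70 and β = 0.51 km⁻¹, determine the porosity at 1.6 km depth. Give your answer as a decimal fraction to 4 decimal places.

0.3095

phi = phi₀·exp(−β·z) = 0.7 × exp(−0.51 × 1.6) = 0.7 × exp(−0.816)
  = 0.7 × 0.4422 = 0.3095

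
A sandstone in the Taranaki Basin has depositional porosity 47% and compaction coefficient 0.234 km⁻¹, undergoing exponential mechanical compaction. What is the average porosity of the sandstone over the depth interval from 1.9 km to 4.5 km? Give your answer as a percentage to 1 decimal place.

⟨n⟩ = (1/(z₂−z₁)) ∫ n₀ e^(−cz) dz = n₀·(e^(−c·z₁) − e^(−c·z₂)) / (c·(z₂−z₁))
e^(−0.234×1.9) = 0.6411; e^(−0.234×4.5) = 0.3489
⟨n⟩ = 0.47 × (0.6411 − 0.3489) / (0.234 × 2.6) = 0.47 × 0.4803 = 0.2257

22.6%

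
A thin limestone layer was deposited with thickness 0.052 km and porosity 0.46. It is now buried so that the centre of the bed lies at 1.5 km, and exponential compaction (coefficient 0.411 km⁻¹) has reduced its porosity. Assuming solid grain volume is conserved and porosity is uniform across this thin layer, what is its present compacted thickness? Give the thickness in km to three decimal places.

Porosity at 1.5 km: φ = 0.46·exp(−0.411×1.5) = 0.2483
Solid-volume conservation: h(1−φ) = h₀(1−φ₀) ⇒ h = h₀·(1−φ₀)/(1−φ)
h = 0.052 × (1 − 0.46)/(1 − 0.2483) = 0.052 × 0.7184 = 0.0374 km

0.037 km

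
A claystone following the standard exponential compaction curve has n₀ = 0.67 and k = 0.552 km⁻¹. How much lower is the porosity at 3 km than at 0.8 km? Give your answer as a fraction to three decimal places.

0.303

n(0.8) = 0.67·e^(−0.552×0.8) = 0.4308
n(3) = 0.67·e^(−0.552×3) = 0.1279
Δn = 0.4308 − 0.1279 = 0.3029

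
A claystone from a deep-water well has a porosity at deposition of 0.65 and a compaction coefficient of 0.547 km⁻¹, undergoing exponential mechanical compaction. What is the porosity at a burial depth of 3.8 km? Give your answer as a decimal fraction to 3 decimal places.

0.081

phi = phi₀·exp(−c·Z) = 0.65 × exp(−0.547 × 3.8) = 0.65 × exp(−2.079)
  = 0.65 × 0.1251 = 0.0813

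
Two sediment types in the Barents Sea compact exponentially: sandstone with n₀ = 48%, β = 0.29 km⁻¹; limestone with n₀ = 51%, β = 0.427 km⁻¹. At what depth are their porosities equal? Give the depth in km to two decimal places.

0.44 km

Set n₀ₐ e^(−βₐz) = n₀ᵦ e^(−βᵦz) ⇒ ln(n₀ₐ/n₀ᵦ) = (βₐ − βᵦ)·z
z = ln(0.48/0.51) / (0.29 − 0.427) = -0.0606 / -0.137 = 0.443 km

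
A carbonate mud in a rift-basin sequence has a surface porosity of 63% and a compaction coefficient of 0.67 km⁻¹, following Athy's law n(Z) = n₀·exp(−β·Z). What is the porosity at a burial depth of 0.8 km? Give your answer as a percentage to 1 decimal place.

36.9%

n = n₀·exp(−β·Z) = 0.63 × exp(−0.67 × 0.8) = 0.63 × exp(−0.536)
  = 0.63 × 0.5851 = 0.3686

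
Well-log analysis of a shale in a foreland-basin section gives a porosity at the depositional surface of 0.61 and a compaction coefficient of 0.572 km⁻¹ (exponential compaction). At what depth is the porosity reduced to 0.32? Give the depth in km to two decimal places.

1.13 km

Invert Athy's law: d = ln(phi₀/phi) / β
d = ln(0.61/0.32) / 0.572 = ln(1.906) / 0.572 = 0.6451 / 0.572 = 1.128 km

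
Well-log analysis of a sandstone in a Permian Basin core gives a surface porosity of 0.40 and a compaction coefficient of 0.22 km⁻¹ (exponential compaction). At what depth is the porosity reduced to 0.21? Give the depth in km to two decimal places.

Invert Athy's law: z = ln(φ₀/φ) / c
z = ln(0.4/0.21) / 0.22 = ln(1.905) / 0.22 = 0.6444 / 0.22 = 2.929 km

2.93 km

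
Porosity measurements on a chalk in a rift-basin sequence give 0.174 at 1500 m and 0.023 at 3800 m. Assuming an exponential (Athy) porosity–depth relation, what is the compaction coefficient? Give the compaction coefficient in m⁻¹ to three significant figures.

0.000880 m⁻¹

Working in km (1 km = 1000 m; k in km⁻¹ = k in m⁻¹ × 1000):
Athy: n(d) = n₀ e^(−kd) ⇒ n₁/n₂ = e^{k(d₂−d₁)} ⇒ k = ln(n₁/n₂)/(d₂−d₁)
k = ln(0.174/0.023) / (3.8 − 1.5) = ln(7.565) / 2.3 = 2.0236 / 2.3 = 0.8798 km⁻¹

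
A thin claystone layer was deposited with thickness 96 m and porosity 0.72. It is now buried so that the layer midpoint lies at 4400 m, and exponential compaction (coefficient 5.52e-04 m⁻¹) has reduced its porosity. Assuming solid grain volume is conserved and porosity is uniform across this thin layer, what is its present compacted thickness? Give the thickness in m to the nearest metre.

29 m

Working in km (1 km = 1000 m; k in km⁻¹ = k in m⁻¹ × 1000):
Porosity at 4.4 km: phi = 0.72·exp(−0.552×4.4) = 0.0635
Solid-volume conservation: h(1−phi) = h₀(1−phi₀) ⇒ h = h₀·(1−phi₀)/(1−phi)
h = 0.096 × (1 − 0.72)/(1 − 0.0635) = 0.096 × 0.2990 = 0.0287 km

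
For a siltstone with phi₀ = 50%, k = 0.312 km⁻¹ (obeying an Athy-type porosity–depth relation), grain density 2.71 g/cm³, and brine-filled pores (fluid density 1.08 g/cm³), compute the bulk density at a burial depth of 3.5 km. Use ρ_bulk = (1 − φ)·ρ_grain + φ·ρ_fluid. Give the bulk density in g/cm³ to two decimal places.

2.44 g/cm³

Porosity at depth: phi = 0.5·exp(−0.312×3.5) = 0.5×0.3355 = 0.1678
Bulk density: ρ_b = (1−phi)ρ_g + phi·ρ_f = 0.8322×2.71 + 0.1678×1.08
       = 2.255 + 0.181 = 2.437 g/cm³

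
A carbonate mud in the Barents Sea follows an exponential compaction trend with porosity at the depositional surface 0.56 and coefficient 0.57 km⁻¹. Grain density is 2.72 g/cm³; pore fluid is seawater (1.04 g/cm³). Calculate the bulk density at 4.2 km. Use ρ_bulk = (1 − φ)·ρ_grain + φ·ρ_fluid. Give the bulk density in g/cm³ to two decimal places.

2.63 g/cm³

Porosity at depth: φ = 0.56·exp(−0.57×4.2) = 0.56×0.0913 = 0.0511
Bulk density: ρ_b = (1−φ)ρ_g + φ·ρ_f = 0.9489×2.72 + 0.0511×1.04
       = 2.581 + 0.053 = 2.634 g/cm³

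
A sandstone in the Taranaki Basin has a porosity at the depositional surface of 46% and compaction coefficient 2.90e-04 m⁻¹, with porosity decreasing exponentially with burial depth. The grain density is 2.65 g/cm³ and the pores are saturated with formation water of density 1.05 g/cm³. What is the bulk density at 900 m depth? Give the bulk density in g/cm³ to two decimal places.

Working in km (1 km = 1000 m; β in km⁻¹ = β in m⁻¹ × 1000):
Porosity at depth: phi = 0.46·exp(−0.29×0.9) = 0.46×0.7703 = 0.3543
Bulk density: ρ_b = (1−phi)ρ_g + phi·ρ_f = 0.6457×2.65 + 0.3543×1.05
       = 1.711 + 0.372 = 2.083 g/cm³

2.08 g/cm³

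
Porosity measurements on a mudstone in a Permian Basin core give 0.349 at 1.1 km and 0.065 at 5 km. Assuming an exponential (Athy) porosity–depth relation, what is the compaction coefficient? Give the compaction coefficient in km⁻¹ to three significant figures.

Athy: φ(Z) = φ₀ e^(−cZ) ⇒ φ₁/φ₂ = e^{c(Z₂−Z₁)} ⇒ c = ln(φ₁/φ₂)/(Z₂−Z₁)
c = ln(0.349/0.065) / (5 − 1.1) = ln(5.369) / 3.9 = 1.6807 / 3.9 = 0.4309 km⁻¹

0.431 km⁻¹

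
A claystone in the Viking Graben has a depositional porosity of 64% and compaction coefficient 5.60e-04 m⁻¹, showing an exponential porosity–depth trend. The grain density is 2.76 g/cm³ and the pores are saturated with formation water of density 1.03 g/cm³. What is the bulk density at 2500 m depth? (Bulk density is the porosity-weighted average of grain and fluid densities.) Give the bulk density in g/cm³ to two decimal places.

Working in km (1 km = 1000 m; c in km⁻¹ = c in m⁻¹ × 1000):
Porosity at depth: phi = 0.64·exp(−0.56×2.5) = 0.64×0.2466 = 0.1578
Bulk density: ρ_b = (1−phi)ρ_g + phi·ρ_f = 0.8422×2.76 + 0.1578×1.03
       = 2.324 + 0.163 = 2.487 g/cm³

2.49 g/cm³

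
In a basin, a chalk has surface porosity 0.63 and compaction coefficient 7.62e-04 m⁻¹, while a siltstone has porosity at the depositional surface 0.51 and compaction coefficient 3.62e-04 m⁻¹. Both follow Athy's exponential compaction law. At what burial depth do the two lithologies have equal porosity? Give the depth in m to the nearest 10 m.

530 m

Working in km (1 km = 1000 m; k in km⁻¹ = k in m⁻¹ × 1000):
Set phi₀ₐ e^(−kₐZ) = phi₀ᵦ e^(−kᵦZ) ⇒ ln(phi₀ₐ/phi₀ᵦ) = (kₐ − kᵦ)·Z
Z = ln(0.63/0.51) / (0.762 − 0.362) = 0.2113 / 0.4 = 0.528 km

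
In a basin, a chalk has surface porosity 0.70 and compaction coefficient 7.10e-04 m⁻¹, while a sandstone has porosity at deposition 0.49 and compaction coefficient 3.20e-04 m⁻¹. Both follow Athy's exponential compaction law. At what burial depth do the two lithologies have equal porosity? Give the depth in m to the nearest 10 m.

Working in km (1 km = 1000 m; β in km⁻¹ = β in m⁻¹ × 1000):
Set phi₀ₐ e^(−βₐz) = phi₀ᵦ e^(−βᵦz) ⇒ ln(phi₀ₐ/phi₀ᵦ) = (βₐ − βᵦ)·z
z = ln(0.7/0.49) / (0.71 − 0.32) = 0.3567 / 0.39 = 0.915 km

910 m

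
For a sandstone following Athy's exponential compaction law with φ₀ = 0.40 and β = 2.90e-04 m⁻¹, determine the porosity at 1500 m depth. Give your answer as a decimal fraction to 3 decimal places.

Working in km (1 km = 1000 m; β in km⁻¹ = β in m⁻¹ × 1000):
φ = φ₀·exp(−β·d) = 0.4 × exp(−0.29 × 1.5) = 0.4 × exp(−0.435)
  = 0.4 × 0.6473 = 0.2589

0.259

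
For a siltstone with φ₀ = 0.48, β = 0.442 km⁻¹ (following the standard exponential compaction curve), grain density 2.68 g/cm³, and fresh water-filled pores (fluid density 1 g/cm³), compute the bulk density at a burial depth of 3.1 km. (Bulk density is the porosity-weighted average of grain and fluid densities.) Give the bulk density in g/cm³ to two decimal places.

2.48 g/cm³

Porosity at depth: φ = 0.48·exp(−0.442×3.1) = 0.48×0.2541 = 0.1219
Bulk density: ρ_b = (1−φ)ρ_g + φ·ρ_f = 0.8781×2.68 + 0.1219×1
       = 2.353 + 0.122 = 2.475 g/cm³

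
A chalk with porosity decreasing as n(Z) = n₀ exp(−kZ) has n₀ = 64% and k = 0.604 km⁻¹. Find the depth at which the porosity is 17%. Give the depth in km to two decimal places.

2.19 km

Invert Athy's law: Z = ln(n₀/n) / k
Z = ln(0.64/0.17) / 0.604 = ln(3.765) / 0.604 = 1.3257 / 0.604 = 2.195 km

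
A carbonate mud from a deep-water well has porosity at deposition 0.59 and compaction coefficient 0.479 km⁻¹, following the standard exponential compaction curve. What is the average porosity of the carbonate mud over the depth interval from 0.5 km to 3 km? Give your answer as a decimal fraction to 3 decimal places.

0.271

⟨n⟩ = (1/(Z₂−Z₁)) ∫ n₀ e^(−cZ) dZ = n₀·(e^(−c·Z₁) − e^(−c·Z₂)) / (c·(Z₂−Z₁))
e^(−0.479×0.5) = 0.7870; e^(−0.479×3) = 0.2376
⟨n⟩ = 0.59 × (0.7870 − 0.2376) / (0.479 × 2.5) = 0.59 × 0.4588 = 0.2707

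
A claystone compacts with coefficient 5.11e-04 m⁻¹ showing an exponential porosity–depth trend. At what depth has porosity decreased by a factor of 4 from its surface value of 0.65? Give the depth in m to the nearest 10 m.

Working in km (1 km = 1000 m; k in km⁻¹ = k in m⁻¹ × 1000):
n/n₀ = 1/4 ⇒ exp(−k·z) = 1/4 ⇒ z = ln(4) / k
z = 1.3863 / 0.511 = 2.713 km

2710 m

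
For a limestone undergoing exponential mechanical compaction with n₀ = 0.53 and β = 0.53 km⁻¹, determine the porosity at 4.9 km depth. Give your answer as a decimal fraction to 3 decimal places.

0.039

n = n₀·exp(−β·Z) = 0.53 × exp(−0.53 × 4.9) = 0.53 × exp(−2.597)
  = 0.53 × 0.0745 = 0.0395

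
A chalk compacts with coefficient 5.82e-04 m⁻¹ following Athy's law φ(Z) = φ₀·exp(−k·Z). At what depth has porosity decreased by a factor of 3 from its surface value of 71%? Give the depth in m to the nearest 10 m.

Working in km (1 km = 1000 m; k in km⁻¹ = k in m⁻¹ × 1000):
φ/φ₀ = 1/3 ⇒ exp(−k·Z) = 1/3 ⇒ Z = ln(3) / k
Z = 1.0986 / 0.582 = 1.888 km

1890 m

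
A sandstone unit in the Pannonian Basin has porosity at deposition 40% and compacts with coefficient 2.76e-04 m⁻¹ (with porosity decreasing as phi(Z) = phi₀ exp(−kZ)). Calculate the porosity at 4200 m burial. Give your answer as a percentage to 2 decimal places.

12.55%

Working in km (1 km = 1000 m; k in km⁻¹ = k in m⁻¹ × 1000):
phi = phi₀·exp(−k·Z) = 0.4 × exp(−0.276 × 4.2) = 0.4 × exp(−1.159)
  = 0.4 × 0.3137 = 0.1255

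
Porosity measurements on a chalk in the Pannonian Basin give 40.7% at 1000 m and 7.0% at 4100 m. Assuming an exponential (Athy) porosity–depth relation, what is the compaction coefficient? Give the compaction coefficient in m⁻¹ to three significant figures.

0.000568 m⁻¹

Working in km (1 km = 1000 m; k in km⁻¹ = k in m⁻¹ × 1000):
Athy: φ(Z) = φ₀ e^(−kZ) ⇒ φ₁/φ₂ = e^{k(Z₂−Z₁)} ⇒ k = ln(φ₁/φ₂)/(Z₂−Z₁)
k = ln(0.407/0.07) / (4.1 − 1) = ln(5.814) / 3.1 = 1.7603 / 3.1 = 0.5678 km⁻¹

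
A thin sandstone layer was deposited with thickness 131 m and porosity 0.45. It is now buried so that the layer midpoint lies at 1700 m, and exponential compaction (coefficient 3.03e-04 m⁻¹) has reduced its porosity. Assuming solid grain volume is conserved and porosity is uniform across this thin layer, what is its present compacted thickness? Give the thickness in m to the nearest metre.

99 m

Working in km (1 km = 1000 m; c in km⁻¹ = c in m⁻¹ × 1000):
Porosity at 1.7 km: n = 0.45·exp(−0.303×1.7) = 0.2688
Solid-volume conservation: h(1−n) = h₀(1−n₀) ⇒ h = h₀·(1−n₀)/(1−n)
h = 0.131 × (1 − 0.45)/(1 − 0.2688) = 0.131 × 0.7522 = 0.0985 km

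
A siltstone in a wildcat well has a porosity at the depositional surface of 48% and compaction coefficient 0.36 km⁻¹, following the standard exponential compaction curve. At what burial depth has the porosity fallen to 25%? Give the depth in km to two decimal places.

1.81 km

Invert Athy's law: d = ln(phi₀/phi) / k
d = ln(0.48/0.25) / 0.36 = ln(1.92) / 0.36 = 0.6523 / 0.36 = 1.812 km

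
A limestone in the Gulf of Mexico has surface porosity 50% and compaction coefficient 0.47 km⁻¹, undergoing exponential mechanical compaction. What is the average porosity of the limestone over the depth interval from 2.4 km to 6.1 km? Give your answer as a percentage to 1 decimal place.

7.7%

⟨phi⟩ = (1/(d₂−d₁)) ∫ phi₀ e^(−βd) dd = phi₀·(e^(−β·d₁) − e^(−β·d₂)) / (β·(d₂−d₁))
e^(−0.47×2.4) = 0.3237; e^(−0.47×6.1) = 0.0569
⟨phi⟩ = 0.5 × (0.3237 − 0.0569) / (0.47 × 3.7) = 0.5 × 0.1534 = 0.0767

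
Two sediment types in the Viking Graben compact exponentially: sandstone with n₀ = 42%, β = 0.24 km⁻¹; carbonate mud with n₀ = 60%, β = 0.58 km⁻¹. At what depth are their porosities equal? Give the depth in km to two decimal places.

Set n₀ₐ e^(−βₐZ) = n₀ᵦ e^(−βᵦZ) ⇒ ln(n₀ₐ/n₀ᵦ) = (βₐ − βᵦ)·Z
Z = ln(0.42/0.6) / (0.24 − 0.58) = -0.3567 / -0.34 = 1.049 km

1.05 km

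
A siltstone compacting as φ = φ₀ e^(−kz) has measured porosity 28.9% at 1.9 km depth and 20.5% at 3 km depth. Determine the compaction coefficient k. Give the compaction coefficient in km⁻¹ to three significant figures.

Athy: φ(z) = φ₀ e^(−kz) ⇒ φ₁/φ₂ = e^{k(z₂−z₁)} ⇒ k = ln(φ₁/φ₂)/(z₂−z₁)
k = ln(0.289/0.205) / (3 − 1.9) = ln(1.41) / 1.1 = 0.3434 / 1.1 = 0.3122 km⁻¹

0.312 km⁻¹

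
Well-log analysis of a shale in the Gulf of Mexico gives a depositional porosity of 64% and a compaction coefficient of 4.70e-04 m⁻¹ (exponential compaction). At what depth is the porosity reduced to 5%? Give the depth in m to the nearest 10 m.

Working in km (1 km = 1000 m; β in km⁻¹ = β in m⁻¹ × 1000):
Invert Athy's law: Z = ln(φ₀/φ) / β
Z = ln(0.64/0.05) / 0.47 = ln(12.8) / 0.47 = 2.5494 / 0.47 = 5.424 km

5420 m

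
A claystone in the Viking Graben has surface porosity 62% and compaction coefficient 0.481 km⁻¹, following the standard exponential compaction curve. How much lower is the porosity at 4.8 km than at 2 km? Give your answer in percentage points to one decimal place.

φ(2) = 0.62·e^(−0.481×2) = 0.2369
φ(4.8) = 0.62·e^(−0.481×4.8) = 0.0616
Δφ = 0.2369 − 0.0616 = 0.1753

17.5 percentage points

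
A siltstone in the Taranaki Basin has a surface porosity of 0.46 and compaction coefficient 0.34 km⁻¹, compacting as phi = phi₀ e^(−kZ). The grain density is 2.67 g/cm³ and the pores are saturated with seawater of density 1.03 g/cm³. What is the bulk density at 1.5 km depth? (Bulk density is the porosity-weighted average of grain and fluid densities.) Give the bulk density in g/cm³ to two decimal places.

2.22 g/cm³

Porosity at depth: phi = 0.46·exp(−0.34×1.5) = 0.46×0.6005 = 0.2762
Bulk density: ρ_b = (1−phi)ρ_g + phi·ρ_f = 0.7238×2.67 + 0.2762×1.03
       = 1.932 + 0.285 = 2.217 g/cm³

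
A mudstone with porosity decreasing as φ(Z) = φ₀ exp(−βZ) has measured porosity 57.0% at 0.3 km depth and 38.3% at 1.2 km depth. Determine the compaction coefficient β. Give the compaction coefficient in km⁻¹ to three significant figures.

0.442 km⁻¹

Athy: φ(Z) = φ₀ e^(−βZ) ⇒ φ₁/φ₂ = e^{β(Z₂−Z₁)} ⇒ β = ln(φ₁/φ₂)/(Z₂−Z₁)
β = ln(0.57/0.383) / (1.2 − 0.3) = ln(1.488) / 0.9 = 0.3976 / 0.9 = 0.4418 km⁻¹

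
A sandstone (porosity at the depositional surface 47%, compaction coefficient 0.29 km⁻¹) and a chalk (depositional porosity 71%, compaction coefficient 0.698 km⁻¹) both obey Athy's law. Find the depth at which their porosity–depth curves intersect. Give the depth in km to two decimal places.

1.01 km

Set φ₀ₐ e^(−kₐZ) = φ₀ᵦ e^(−kᵦZ) ⇒ ln(φ₀ₐ/φ₀ᵦ) = (kₐ − kᵦ)·Z
Z = ln(0.47/0.71) / (0.29 − 0.698) = -0.4125 / -0.408 = 1.011 km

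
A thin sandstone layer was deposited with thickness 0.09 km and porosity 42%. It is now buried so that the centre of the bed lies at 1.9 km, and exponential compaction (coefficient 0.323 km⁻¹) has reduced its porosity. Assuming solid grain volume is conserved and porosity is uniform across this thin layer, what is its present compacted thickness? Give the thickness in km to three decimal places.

Porosity at 1.9 km: n = 0.42·exp(−0.323×1.9) = 0.2274
Solid-volume conservation: h(1−n) = h₀(1−n₀) ⇒ h = h₀·(1−n₀)/(1−n)
h = 0.09 × (1 − 0.42)/(1 − 0.2274) = 0.09 × 0.7507 = 0.0676 km

0.068 km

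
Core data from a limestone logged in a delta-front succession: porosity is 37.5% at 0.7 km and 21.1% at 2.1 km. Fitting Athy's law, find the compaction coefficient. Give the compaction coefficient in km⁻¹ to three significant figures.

Athy: phi(d) = phi₀ e^(−kd) ⇒ phi₁/phi₂ = e^{k(d₂−d₁)} ⇒ k = ln(phi₁/phi₂)/(d₂−d₁)
k = ln(0.375/0.211) / (2.1 − 0.7) = ln(1.777) / 1.4 = 0.5751 / 1.4 = 0.4108 km⁻¹

0.411 km⁻¹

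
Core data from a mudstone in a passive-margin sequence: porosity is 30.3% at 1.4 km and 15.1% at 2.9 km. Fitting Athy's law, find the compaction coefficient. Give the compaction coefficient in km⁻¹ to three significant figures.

0.464 km⁻¹

Athy: φ(d) = φ₀ e^(−kd) ⇒ φ₁/φ₂ = e^{k(d₂−d₁)} ⇒ k = ln(φ₁/φ₂)/(d₂−d₁)
k = ln(0.303/0.151) / (2.9 − 1.4) = ln(2.007) / 1.5 = 0.6965 / 1.5 = 0.4643 km⁻¹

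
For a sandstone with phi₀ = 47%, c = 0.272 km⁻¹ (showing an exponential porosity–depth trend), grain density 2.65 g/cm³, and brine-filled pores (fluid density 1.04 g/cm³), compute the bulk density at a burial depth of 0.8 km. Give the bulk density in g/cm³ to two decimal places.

2.04 g/cm³

Porosity at depth: phi = 0.47·exp(−0.272×0.8) = 0.47×0.8044 = 0.3781
Bulk density: ρ_b = (1−phi)ρ_g + phi·ρ_f = 0.6219×2.65 + 0.3781×1.04
       = 1.648 + 0.393 = 2.041 g/cm³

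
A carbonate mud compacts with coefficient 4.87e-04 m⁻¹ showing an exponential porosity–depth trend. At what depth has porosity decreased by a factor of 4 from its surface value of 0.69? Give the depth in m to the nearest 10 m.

Working in km (1 km = 1000 m; k in km⁻¹ = k in m⁻¹ × 1000):
φ/φ₀ = 1/4 ⇒ exp(−k·d) = 1/4 ⇒ d = ln(4) / k
d = 1.3863 / 0.487 = 2.847 km

2850 m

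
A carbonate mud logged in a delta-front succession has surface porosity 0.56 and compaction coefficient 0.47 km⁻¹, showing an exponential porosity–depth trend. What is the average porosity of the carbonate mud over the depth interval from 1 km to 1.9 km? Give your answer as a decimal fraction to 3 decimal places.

⟨n⟩ = (1/(Z₂−Z₁)) ∫ n₀ e^(−kZ) dZ = n₀·(e^(−k·Z₁) − e^(−k·Z₂)) / (k·(Z₂−Z₁))
e^(−0.47×1) = 0.6250; e^(−0.47×1.9) = 0.4094
⟨n⟩ = 0.56 × (0.6250 − 0.4094) / (0.47 × 0.9) = 0.56 × 0.5096 = 0.2854

0.285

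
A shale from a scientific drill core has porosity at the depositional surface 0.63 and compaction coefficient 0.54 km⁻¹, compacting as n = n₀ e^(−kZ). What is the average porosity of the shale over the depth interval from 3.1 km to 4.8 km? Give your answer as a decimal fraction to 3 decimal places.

0.077

⟨n⟩ = (1/(Z₂−Z₁)) ∫ n₀ e^(−kZ) dZ = n₀·(e^(−k·Z₁) − e^(−k·Z₂)) / (k·(Z₂−Z₁))
e^(−0.54×3.1) = 0.1875; e^(−0.54×4.8) = 0.0749
⟨n⟩ = 0.63 × (0.1875 − 0.0749) / (0.54 × 1.7) = 0.63 × 0.1227 = 0.0773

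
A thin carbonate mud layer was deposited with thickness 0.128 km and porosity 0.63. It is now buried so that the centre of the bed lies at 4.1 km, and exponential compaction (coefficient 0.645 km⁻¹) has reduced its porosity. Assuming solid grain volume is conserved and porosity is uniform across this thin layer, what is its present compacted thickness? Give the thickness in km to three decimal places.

Porosity at 4.1 km: n = 0.63·exp(−0.645×4.1) = 0.0448
Solid-volume conservation: h(1−n) = h₀(1−n₀) ⇒ h = h₀·(1−n₀)/(1−n)
h = 0.128 × (1 − 0.63)/(1 − 0.0448) = 0.128 × 0.3873 = 0.0496 km

0.050 km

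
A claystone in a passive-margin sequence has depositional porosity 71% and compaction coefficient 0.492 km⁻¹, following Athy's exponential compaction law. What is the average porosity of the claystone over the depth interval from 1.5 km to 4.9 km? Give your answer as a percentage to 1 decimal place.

16.5%

⟨phi⟩ = (1/(z₂−z₁)) ∫ phi₀ e^(−cz) dz = phi₀·(e^(−c·z₁) − e^(−c·z₂)) / (c·(z₂−z₁))
e^(−0.492×1.5) = 0.4781; e^(−0.492×4.9) = 0.0897
⟨phi⟩ = 0.71 × (0.4781 − 0.0897) / (0.492 × 3.4) = 0.71 × 0.2321 = 0.1648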